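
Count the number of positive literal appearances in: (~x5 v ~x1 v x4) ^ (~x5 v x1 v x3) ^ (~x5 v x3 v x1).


Scan each clause for unnegated literals.
Clause 1: 1 positive; Clause 2: 2 positive; Clause 3: 2 positive.
Total positive literal occurrences = 5.

5


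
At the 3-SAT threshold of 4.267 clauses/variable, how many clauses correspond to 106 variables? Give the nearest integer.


The 3-SAT phase transition occurs at approximately 4.267 clauses per variable.
m = 4.267 * 106 = 452.302.
Rounded to nearest integer: 452.

452


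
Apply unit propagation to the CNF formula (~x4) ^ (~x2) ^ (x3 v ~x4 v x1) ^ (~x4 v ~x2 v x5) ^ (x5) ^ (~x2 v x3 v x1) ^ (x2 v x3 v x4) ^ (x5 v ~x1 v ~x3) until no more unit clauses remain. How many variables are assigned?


Unit propagation repeatedly assigns the literal in any unit clause, then simplifies.
Assignments in order: x4 = F, x2 = F, x5 = T, x3 = T.
No further unit clauses remain.
Total variables assigned = 4.

4


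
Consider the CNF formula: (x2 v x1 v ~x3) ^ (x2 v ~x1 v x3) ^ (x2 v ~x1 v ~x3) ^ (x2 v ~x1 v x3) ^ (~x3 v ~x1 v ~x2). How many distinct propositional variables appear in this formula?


Identify each distinct variable in the formula.
Variables found: x1, x2, x3.
Total distinct variables = 3.

3


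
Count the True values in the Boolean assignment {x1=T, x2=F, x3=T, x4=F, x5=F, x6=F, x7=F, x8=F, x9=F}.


The weight is the number of variables assigned True.
True variables: x1, x3.
Weight = 2.

2


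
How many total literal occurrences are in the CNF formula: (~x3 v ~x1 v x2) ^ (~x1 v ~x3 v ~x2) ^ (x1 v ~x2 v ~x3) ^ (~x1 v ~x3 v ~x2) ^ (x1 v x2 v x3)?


Clause lengths: 3, 3, 3, 3, 3.
Sum = 3 + 3 + 3 + 3 + 3 = 15.

15


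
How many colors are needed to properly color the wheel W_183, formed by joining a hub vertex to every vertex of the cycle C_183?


W_183 consists of the cycle C_183 together with a hub vertex adjacent to every cycle vertex.
The cycle C_183 needs 3 colors (odd cycle -> 3).
The hub is adjacent to every cycle vertex, so it must receive a new color distinct from all of them.
Chromatic number = 3 + 1 = 4.

4


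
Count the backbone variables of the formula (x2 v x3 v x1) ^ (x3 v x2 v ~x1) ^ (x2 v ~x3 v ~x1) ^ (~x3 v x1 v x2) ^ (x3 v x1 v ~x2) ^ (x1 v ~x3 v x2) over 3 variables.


Find all satisfying assignments: 3 model(s).
Check which variables have the same value in every model.
Fixed variables: x2=T.
Backbone size = 1.

1


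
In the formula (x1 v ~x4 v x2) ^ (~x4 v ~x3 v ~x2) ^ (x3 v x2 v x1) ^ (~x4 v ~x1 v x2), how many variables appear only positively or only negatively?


A pure literal appears in only one polarity across all clauses.
Pure literals: x4 (negative only).
Count = 1.

1


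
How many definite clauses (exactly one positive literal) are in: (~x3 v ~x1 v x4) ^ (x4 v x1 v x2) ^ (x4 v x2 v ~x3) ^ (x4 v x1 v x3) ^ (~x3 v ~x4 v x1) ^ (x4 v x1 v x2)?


A definite clause has exactly one positive literal.
Clause 1: 1 positive -> definite
Clause 2: 3 positive -> not definite
Clause 3: 2 positive -> not definite
Clause 4: 3 positive -> not definite
Clause 5: 1 positive -> definite
Clause 6: 3 positive -> not definite
Definite clause count = 2.

2


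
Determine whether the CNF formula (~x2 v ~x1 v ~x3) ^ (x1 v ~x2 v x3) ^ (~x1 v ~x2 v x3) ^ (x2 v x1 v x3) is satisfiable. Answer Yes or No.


Check all 8 possible truth assignments.
Number of satisfying assignments found: 4.
The formula is satisfiable.

Yes


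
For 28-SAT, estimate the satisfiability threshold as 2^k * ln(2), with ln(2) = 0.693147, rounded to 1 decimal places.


Using the asymptotic formula: threshold ~ 2^k * ln(2).
2^28 = 268435456.
268435456 * 0.693147 = 186065231.0.

186065231.0


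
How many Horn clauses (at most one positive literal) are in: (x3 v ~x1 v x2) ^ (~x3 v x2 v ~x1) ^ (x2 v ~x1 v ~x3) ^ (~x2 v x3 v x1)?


A Horn clause has at most one positive literal.
Clause 1: 2 positive lit(s) -> not Horn
Clause 2: 1 positive lit(s) -> Horn
Clause 3: 1 positive lit(s) -> Horn
Clause 4: 2 positive lit(s) -> not Horn
Total Horn clauses = 2.

2


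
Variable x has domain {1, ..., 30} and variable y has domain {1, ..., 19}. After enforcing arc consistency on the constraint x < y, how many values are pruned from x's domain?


For the constraint x < y, x needs a supporting value in y's domain.
x can be at most 18 (one less than y's maximum).
Valid x values from domain: 18 out of 30.
Pruned = 30 - 18 = 12.

12


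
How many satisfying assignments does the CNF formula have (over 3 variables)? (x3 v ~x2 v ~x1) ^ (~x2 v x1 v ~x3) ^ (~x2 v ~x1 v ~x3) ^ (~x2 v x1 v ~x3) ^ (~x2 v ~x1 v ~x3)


Enumerate all 8 truth assignments over 3 variables.
Test each against every clause.
Satisfying assignments found: 5.

5


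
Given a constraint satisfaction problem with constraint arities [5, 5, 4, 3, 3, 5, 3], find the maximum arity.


The arities are: 5, 5, 4, 3, 3, 5, 3.
Scan for the maximum value.
Maximum arity = 5.

5


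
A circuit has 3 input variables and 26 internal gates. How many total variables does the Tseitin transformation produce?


The Tseitin transformation introduces one auxiliary variable per gate.
Total variables = inputs + gates = 3 + 26 = 29.

29


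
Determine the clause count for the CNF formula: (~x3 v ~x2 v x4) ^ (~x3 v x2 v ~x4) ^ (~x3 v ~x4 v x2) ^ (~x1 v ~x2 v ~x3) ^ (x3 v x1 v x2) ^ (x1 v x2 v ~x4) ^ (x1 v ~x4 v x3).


Each group enclosed in parentheses joined by ^ is one clause.
Counting the conjuncts: 7 clauses.

7


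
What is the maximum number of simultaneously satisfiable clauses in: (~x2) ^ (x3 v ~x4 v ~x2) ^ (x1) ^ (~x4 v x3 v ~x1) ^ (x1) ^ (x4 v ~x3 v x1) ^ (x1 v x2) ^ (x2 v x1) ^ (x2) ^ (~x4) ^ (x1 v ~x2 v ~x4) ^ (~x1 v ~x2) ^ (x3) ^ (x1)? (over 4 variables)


Enumerate all 16 truth assignments.
For each, count how many of the 14 clauses are satisfied.
The formula is not fully satisfiable, so the maximum is below 14.
Maximum simultaneously satisfiable clauses = 13.

13


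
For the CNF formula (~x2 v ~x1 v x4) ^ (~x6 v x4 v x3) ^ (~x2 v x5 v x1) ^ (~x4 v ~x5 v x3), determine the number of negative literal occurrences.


Scan each clause for negated literals.
Clause 1: 2 negative; Clause 2: 1 negative; Clause 3: 1 negative; Clause 4: 2 negative.
Total negative literal occurrences = 6.

6


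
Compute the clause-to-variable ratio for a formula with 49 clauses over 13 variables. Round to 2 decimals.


Clause-to-variable ratio = clauses / variables.
49 / 13 = 3.77.

3.77


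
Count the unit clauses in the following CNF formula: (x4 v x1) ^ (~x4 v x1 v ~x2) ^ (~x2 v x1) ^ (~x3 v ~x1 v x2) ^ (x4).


A unit clause contains exactly one literal.
Unit clauses found: (x4).
Count = 1.

1


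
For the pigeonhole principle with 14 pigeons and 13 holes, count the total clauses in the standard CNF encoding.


The PHP encoding has two parts:
1) At-least-one-hole clauses: 14 (one per pigeon, each with 13 literals).
2) At-most-one-pigeon-per-hole clauses: 13 holes * C(14,2) = 13 * 91 = 1183.
Total clauses = 14 + 1183 = 1197.

1197


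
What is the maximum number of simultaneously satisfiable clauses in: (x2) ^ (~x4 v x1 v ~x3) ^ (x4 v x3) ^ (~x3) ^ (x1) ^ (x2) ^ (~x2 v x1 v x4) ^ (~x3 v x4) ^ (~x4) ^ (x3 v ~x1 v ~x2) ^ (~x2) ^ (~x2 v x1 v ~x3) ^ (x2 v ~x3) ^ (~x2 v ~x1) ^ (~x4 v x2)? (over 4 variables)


Enumerate all 16 truth assignments.
For each, count how many of the 15 clauses are satisfied.
The formula is not fully satisfiable, so the maximum is below 15.
Maximum simultaneously satisfiable clauses = 12.

12


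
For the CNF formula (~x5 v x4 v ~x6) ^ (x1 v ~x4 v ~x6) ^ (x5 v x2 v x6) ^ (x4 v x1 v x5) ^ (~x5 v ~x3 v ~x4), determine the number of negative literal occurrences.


Scan each clause for negated literals.
Clause 1: 2 negative; Clause 2: 2 negative; Clause 3: 0 negative; Clause 4: 0 negative; Clause 5: 3 negative.
Total negative literal occurrences = 7.

7


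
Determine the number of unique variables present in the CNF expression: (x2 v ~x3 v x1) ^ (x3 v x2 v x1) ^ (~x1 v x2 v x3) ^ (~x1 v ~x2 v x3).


Identify each distinct variable in the formula.
Variables found: x1, x2, x3.
Total distinct variables = 3.

3


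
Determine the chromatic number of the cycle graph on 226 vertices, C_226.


A cycle on an even number of vertices is bipartite: alternate two colors around the cycle.
Since 226 is even, two colors suffice, and at least two are needed because the graph has edges.
Chromatic number = 2.

2


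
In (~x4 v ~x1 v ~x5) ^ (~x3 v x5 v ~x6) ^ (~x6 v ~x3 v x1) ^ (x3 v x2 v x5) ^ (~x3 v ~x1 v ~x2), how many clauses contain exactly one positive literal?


A definite clause has exactly one positive literal.
Clause 1: 0 positive -> not definite
Clause 2: 1 positive -> definite
Clause 3: 1 positive -> definite
Clause 4: 3 positive -> not definite
Clause 5: 0 positive -> not definite
Definite clause count = 2.

2


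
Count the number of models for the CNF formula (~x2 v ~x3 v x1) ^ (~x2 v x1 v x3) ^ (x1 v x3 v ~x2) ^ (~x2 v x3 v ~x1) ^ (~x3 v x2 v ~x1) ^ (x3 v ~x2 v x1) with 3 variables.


Enumerate all 8 truth assignments over 3 variables.
Test each against every clause.
Satisfying assignments found: 4.

4


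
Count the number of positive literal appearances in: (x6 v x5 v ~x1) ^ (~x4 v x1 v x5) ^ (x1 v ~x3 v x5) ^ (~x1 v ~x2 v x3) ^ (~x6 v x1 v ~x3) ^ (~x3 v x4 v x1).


Scan each clause for unnegated literals.
Clause 1: 2 positive; Clause 2: 2 positive; Clause 3: 2 positive; Clause 4: 1 positive; Clause 5: 1 positive; Clause 6: 2 positive.
Total positive literal occurrences = 10.

10


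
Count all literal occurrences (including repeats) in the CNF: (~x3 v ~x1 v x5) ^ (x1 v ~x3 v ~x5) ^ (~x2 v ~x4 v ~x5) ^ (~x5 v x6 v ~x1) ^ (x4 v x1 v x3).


Clause lengths: 3, 3, 3, 3, 3.
Sum = 3 + 3 + 3 + 3 + 3 = 15.

15


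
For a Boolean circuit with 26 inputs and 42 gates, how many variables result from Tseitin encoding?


The Tseitin transformation introduces one auxiliary variable per gate.
Total variables = inputs + gates = 26 + 42 = 68.

68


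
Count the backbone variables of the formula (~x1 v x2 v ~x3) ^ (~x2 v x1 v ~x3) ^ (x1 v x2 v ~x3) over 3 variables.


Find all satisfying assignments: 5 model(s).
Check which variables have the same value in every model.
No variable is fixed across all models.
Backbone size = 0.

0


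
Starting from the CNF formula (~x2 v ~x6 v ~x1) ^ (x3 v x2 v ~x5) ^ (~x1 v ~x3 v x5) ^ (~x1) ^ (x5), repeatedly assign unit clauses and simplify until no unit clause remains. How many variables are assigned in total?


Unit propagation repeatedly assigns the literal in any unit clause, then simplifies.
Assignments in order: x1 = F, x5 = T.
No further unit clauses remain.
Total variables assigned = 2.

2


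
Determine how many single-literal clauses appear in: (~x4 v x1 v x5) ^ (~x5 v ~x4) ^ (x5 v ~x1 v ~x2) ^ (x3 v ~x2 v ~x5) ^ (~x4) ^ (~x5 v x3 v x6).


A unit clause contains exactly one literal.
Unit clauses found: (~x4).
Count = 1.

1


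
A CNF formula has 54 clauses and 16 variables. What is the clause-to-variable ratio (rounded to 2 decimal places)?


Clause-to-variable ratio = clauses / variables.
54 / 16 = 3.38.

3.38


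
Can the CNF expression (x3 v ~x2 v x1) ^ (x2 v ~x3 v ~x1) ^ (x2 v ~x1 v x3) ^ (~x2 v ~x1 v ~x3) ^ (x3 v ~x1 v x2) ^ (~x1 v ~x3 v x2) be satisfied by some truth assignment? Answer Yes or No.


Check all 8 possible truth assignments.
Number of satisfying assignments found: 4.
The formula is satisfiable.

Yes


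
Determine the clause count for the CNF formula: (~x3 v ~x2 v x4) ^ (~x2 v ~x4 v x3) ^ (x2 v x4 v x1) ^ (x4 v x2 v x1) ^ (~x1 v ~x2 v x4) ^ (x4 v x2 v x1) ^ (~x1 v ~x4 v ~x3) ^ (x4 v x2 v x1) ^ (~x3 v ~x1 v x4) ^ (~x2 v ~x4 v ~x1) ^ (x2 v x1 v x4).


Each group enclosed in parentheses joined by ^ is one clause.
Counting the conjuncts: 11 clauses.

11


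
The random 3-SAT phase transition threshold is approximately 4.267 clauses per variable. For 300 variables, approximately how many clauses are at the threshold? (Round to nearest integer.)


The 3-SAT phase transition occurs at approximately 4.267 clauses per variable.
m = 4.267 * 300 = 1280.1.
Rounded to nearest integer: 1280.

1280


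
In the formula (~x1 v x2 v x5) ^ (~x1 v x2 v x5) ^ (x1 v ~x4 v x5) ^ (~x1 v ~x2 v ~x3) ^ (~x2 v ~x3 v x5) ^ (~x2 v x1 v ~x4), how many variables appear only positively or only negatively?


A pure literal appears in only one polarity across all clauses.
Pure literals: x3 (negative only), x4 (negative only), x5 (positive only).
Count = 3.

3


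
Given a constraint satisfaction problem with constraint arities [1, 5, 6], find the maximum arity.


The arities are: 1, 5, 6.
Scan for the maximum value.
Maximum arity = 6.

6


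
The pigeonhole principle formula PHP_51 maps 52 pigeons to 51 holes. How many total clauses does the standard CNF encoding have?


The PHP encoding has two parts:
1) At-least-one-hole clauses: 52 (one per pigeon, each with 51 literals).
2) At-most-one-pigeon-per-hole clauses: 51 holes * C(52,2) = 51 * 1326 = 67626.
Total clauses = 52 + 67626 = 67678.

67678


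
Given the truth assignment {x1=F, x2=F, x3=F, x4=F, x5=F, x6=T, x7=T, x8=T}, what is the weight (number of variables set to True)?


The weight is the number of variables assigned True.
True variables: x6, x7, x8.
Weight = 3.

3


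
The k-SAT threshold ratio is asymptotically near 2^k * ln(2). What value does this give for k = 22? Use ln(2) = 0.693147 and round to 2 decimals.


Using the asymptotic formula: threshold ~ 2^k * ln(2).
2^22 = 4194304.
4194304 * 0.693147 = 2907269.23.

2907269.23


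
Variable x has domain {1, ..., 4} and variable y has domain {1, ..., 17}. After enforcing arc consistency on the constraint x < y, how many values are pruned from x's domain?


For the constraint x < y, x needs a supporting value in y's domain.
x can be at most 16 (one less than y's maximum).
Valid x values from domain: 4 out of 4.
Pruned = 4 - 4 = 0.

0


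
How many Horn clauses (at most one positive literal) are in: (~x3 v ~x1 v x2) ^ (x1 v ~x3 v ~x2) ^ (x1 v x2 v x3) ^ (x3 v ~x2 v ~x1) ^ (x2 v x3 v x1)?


A Horn clause has at most one positive literal.
Clause 1: 1 positive lit(s) -> Horn
Clause 2: 1 positive lit(s) -> Horn
Clause 3: 3 positive lit(s) -> not Horn
Clause 4: 1 positive lit(s) -> Horn
Clause 5: 3 positive lit(s) -> not Horn
Total Horn clauses = 3.

3


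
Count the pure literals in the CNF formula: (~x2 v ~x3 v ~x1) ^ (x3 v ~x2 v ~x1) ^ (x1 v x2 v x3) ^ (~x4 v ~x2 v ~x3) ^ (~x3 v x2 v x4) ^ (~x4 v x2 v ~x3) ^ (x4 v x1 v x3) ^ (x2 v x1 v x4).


A pure literal appears in only one polarity across all clauses.
No pure literals found.
Count = 0.

0


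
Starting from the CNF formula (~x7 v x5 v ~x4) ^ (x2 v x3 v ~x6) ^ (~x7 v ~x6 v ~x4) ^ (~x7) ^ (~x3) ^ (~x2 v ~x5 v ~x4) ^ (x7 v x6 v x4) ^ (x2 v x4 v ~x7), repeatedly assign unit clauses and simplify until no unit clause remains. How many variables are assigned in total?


Unit propagation repeatedly assigns the literal in any unit clause, then simplifies.
Assignments in order: x7 = F, x3 = F.
No further unit clauses remain.
Total variables assigned = 2.

2


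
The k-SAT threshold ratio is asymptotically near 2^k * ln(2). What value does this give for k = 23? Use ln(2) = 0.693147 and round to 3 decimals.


Using the asymptotic formula: threshold ~ 2^k * ln(2).
2^23 = 8388608.
8388608 * 0.693147 = 5814538.469.

5814538.469


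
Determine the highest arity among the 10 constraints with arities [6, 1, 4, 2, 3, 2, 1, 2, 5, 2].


The arities are: 6, 1, 4, 2, 3, 2, 1, 2, 5, 2.
Scan for the maximum value.
Maximum arity = 6.

6


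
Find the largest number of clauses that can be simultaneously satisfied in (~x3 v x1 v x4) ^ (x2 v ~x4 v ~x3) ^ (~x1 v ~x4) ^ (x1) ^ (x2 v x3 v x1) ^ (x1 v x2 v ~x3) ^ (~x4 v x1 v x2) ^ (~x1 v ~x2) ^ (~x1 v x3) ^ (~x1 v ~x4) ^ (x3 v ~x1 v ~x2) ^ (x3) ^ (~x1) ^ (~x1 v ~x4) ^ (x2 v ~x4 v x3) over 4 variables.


Enumerate all 16 truth assignments.
For each, count how many of the 15 clauses are satisfied.
The formula is not fully satisfiable, so the maximum is below 15.
Maximum simultaneously satisfiable clauses = 14.

14


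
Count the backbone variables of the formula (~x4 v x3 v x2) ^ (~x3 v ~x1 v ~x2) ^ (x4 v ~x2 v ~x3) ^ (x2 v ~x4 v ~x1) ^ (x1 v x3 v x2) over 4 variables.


Find all satisfying assignments: 9 model(s).
Check which variables have the same value in every model.
No variable is fixed across all models.
Backbone size = 0.

0


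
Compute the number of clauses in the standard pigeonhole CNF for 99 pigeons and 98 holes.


The PHP encoding has two parts:
1) At-least-one-hole clauses: 99 (one per pigeon, each with 98 literals).
2) At-most-one-pigeon-per-hole clauses: 98 holes * C(99,2) = 98 * 4851 = 475398.
Total clauses = 99 + 475398 = 475497.

475497


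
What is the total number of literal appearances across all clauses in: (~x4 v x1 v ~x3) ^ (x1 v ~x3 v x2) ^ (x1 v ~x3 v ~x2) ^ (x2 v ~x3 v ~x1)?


Clause lengths: 3, 3, 3, 3.
Sum = 3 + 3 + 3 + 3 = 12.

12


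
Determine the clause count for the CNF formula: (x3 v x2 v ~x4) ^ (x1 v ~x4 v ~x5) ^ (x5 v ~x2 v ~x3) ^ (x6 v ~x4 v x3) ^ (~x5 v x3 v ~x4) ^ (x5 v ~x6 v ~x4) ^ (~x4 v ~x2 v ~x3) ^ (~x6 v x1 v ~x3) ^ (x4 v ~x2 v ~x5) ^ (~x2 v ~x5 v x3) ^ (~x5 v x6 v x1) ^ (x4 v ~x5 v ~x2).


Each group enclosed in parentheses joined by ^ is one clause.
Counting the conjuncts: 12 clauses.

12


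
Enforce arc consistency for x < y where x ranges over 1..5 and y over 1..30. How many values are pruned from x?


For the constraint x < y, x needs a supporting value in y's domain.
x can be at most 29 (one less than y's maximum).
Valid x values from domain: 5 out of 5.
Pruned = 5 - 5 = 0.

0


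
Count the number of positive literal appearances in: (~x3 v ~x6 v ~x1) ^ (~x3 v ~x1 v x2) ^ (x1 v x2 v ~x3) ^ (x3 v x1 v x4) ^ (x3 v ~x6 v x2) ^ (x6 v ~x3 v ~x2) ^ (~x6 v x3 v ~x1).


Scan each clause for unnegated literals.
Clause 1: 0 positive; Clause 2: 1 positive; Clause 3: 2 positive; Clause 4: 3 positive; Clause 5: 2 positive; Clause 6: 1 positive; Clause 7: 1 positive.
Total positive literal occurrences = 10.

10


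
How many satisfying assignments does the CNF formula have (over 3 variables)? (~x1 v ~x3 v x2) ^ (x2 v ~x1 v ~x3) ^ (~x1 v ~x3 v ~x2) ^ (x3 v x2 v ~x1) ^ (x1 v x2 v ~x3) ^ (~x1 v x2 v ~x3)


Enumerate all 8 truth assignments over 3 variables.
Test each against every clause.
Satisfying assignments found: 4.

4


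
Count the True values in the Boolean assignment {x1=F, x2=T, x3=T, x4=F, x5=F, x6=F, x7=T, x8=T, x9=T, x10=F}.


The weight is the number of variables assigned True.
True variables: x2, x3, x7, x8, x9.
Weight = 5.

5


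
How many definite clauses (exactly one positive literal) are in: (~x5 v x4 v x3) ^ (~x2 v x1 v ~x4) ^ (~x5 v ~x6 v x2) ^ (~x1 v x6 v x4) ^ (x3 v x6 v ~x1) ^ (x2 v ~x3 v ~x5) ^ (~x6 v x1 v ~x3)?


A definite clause has exactly one positive literal.
Clause 1: 2 positive -> not definite
Clause 2: 1 positive -> definite
Clause 3: 1 positive -> definite
Clause 4: 2 positive -> not definite
Clause 5: 2 positive -> not definite
Clause 6: 1 positive -> definite
Clause 7: 1 positive -> definite
Definite clause count = 4.

4


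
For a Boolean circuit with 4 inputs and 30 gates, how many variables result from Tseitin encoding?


The Tseitin transformation introduces one auxiliary variable per gate.
Total variables = inputs + gates = 4 + 30 = 34.

34


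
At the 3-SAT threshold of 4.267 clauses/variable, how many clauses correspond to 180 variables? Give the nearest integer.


The 3-SAT phase transition occurs at approximately 4.267 clauses per variable.
m = 4.267 * 180 = 768.06.
Rounded to nearest integer: 768.

768


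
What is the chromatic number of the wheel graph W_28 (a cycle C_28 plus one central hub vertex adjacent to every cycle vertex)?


W_28 consists of the cycle C_28 together with a hub vertex adjacent to every cycle vertex.
The cycle C_28 needs 2 colors (even cycle -> 2).
The hub is adjacent to every cycle vertex, so it must receive a new color distinct from all of them.
Chromatic number = 2 + 1 = 3.

3


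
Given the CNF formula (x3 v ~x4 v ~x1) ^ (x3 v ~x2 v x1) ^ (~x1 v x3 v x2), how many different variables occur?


Identify each distinct variable in the formula.
Variables found: x1, x2, x3, x4.
Total distinct variables = 4.

4


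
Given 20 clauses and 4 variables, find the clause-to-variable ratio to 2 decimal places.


Clause-to-variable ratio = clauses / variables.
20 / 4 = 5.0.

5.0


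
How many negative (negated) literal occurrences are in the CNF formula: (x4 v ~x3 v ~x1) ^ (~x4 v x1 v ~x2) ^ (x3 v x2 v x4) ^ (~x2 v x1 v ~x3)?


Scan each clause for negated literals.
Clause 1: 2 negative; Clause 2: 2 negative; Clause 3: 0 negative; Clause 4: 2 negative.
Total negative literal occurrences = 6.

6


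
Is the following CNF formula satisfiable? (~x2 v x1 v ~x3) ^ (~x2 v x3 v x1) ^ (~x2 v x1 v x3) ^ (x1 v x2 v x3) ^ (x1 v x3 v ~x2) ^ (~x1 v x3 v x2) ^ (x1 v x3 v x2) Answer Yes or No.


Check all 8 possible truth assignments.
Number of satisfying assignments found: 4.
The formula is satisfiable.

Yes


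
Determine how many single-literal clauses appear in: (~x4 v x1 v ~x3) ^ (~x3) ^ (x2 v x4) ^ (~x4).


A unit clause contains exactly one literal.
Unit clauses found: (~x3), (~x4).
Count = 2.

2


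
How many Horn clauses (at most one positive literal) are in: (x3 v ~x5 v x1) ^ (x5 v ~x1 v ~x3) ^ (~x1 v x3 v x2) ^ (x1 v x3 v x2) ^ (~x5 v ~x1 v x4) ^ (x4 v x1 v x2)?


A Horn clause has at most one positive literal.
Clause 1: 2 positive lit(s) -> not Horn
Clause 2: 1 positive lit(s) -> Horn
Clause 3: 2 positive lit(s) -> not Horn
Clause 4: 3 positive lit(s) -> not Horn
Clause 5: 1 positive lit(s) -> Horn
Clause 6: 3 positive lit(s) -> not Horn
Total Horn clauses = 2.

2


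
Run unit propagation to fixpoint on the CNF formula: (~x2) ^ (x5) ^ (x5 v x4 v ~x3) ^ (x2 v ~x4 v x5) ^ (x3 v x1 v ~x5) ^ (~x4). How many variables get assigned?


Unit propagation repeatedly assigns the literal in any unit clause, then simplifies.
Assignments in order: x2 = F, x5 = T, x4 = F.
No further unit clauses remain.
Total variables assigned = 3.

3


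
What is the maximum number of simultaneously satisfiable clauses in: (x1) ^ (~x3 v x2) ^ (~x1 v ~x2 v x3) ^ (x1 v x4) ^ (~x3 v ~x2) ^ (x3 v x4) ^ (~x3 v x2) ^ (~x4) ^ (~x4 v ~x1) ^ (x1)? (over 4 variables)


Enumerate all 16 truth assignments.
For each, count how many of the 10 clauses are satisfied.
The formula is not fully satisfiable, so the maximum is below 10.
Maximum simultaneously satisfiable clauses = 9.

9


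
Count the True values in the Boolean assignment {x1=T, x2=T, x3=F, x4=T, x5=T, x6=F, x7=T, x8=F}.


The weight is the number of variables assigned True.
True variables: x1, x2, x4, x5, x7.
Weight = 5.

5


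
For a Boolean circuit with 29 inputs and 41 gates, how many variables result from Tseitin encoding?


The Tseitin transformation introduces one auxiliary variable per gate.
Total variables = inputs + gates = 29 + 41 = 70.

70


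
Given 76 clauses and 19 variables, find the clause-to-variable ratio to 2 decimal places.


Clause-to-variable ratio = clauses / variables.
76 / 19 = 4.0.

4.0


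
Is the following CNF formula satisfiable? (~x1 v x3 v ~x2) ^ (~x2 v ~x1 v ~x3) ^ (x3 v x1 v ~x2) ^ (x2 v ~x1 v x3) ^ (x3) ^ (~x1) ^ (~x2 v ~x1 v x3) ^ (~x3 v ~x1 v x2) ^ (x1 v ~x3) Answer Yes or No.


Check all 8 possible truth assignments.
Number of satisfying assignments found: 0.
The formula is unsatisfiable.

No


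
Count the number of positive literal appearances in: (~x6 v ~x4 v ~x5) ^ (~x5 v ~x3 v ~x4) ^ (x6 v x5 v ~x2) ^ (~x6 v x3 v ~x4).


Scan each clause for unnegated literals.
Clause 1: 0 positive; Clause 2: 0 positive; Clause 3: 2 positive; Clause 4: 1 positive.
Total positive literal occurrences = 3.

3


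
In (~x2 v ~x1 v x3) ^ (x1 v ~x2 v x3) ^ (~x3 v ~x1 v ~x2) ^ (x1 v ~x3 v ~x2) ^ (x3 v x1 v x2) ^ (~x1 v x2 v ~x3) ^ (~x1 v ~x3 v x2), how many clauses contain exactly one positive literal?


A definite clause has exactly one positive literal.
Clause 1: 1 positive -> definite
Clause 2: 2 positive -> not definite
Clause 3: 0 positive -> not definite
Clause 4: 1 positive -> definite
Clause 5: 3 positive -> not definite
Clause 6: 1 positive -> definite
Clause 7: 1 positive -> definite
Definite clause count = 4.

4


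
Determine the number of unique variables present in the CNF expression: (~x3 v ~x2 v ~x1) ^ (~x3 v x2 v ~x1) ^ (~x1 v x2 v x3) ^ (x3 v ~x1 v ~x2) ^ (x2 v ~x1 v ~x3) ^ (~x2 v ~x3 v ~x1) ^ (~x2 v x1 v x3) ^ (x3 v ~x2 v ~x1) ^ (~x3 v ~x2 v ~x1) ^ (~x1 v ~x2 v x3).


Identify each distinct variable in the formula.
Variables found: x1, x2, x3.
Total distinct variables = 3.

3


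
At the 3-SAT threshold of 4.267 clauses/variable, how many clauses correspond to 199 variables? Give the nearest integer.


The 3-SAT phase transition occurs at approximately 4.267 clauses per variable.
m = 4.267 * 199 = 849.133.
Rounded to nearest integer: 849.

849


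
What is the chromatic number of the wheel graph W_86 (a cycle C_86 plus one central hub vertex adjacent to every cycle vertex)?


W_86 consists of the cycle C_86 together with a hub vertex adjacent to every cycle vertex.
The cycle C_86 needs 2 colors (even cycle -> 2).
The hub is adjacent to every cycle vertex, so it must receive a new color distinct from all of them.
Chromatic number = 2 + 1 = 3.

3


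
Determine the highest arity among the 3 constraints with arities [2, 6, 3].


The arities are: 2, 6, 3.
Scan for the maximum value.
Maximum arity = 6.

6


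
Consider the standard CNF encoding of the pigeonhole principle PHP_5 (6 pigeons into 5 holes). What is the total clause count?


The PHP encoding has two parts:
1) At-least-one-hole clauses: 6 (one per pigeon, each with 5 literals).
2) At-most-one-pigeon-per-hole clauses: 5 holes * C(6,2) = 5 * 15 = 75.
Total clauses = 6 + 75 = 81.

81


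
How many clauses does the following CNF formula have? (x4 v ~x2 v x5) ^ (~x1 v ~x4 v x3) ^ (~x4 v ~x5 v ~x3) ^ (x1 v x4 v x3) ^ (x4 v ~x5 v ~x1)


Each group enclosed in parentheses joined by ^ is one clause.
Counting the conjuncts: 5 clauses.

5


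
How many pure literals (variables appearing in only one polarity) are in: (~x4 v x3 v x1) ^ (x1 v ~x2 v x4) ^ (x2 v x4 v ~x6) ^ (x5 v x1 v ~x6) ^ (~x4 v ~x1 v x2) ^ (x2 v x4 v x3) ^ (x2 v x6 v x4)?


A pure literal appears in only one polarity across all clauses.
Pure literals: x3 (positive only), x5 (positive only).
Count = 2.

2


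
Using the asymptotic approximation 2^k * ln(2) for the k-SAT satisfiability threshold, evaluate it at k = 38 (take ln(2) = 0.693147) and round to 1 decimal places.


Using the asymptotic formula: threshold ~ 2^k * ln(2).
2^38 = 274877906944.
274877906944 * 0.693147 = 190530796564.5.

190530796564.5


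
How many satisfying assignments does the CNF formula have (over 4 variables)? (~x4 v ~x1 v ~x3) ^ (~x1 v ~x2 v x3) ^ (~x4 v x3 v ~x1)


Enumerate all 16 truth assignments over 4 variables.
Test each against every clause.
Satisfying assignments found: 11.

11


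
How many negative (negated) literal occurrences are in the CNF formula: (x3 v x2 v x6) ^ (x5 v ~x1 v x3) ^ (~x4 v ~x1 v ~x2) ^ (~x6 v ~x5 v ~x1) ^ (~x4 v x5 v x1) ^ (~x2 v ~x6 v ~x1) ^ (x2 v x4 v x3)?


Scan each clause for negated literals.
Clause 1: 0 negative; Clause 2: 1 negative; Clause 3: 3 negative; Clause 4: 3 negative; Clause 5: 1 negative; Clause 6: 3 negative; Clause 7: 0 negative.
Total negative literal occurrences = 11.

11


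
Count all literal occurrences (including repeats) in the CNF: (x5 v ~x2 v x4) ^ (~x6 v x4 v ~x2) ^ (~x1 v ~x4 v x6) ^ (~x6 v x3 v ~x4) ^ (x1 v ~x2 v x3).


Clause lengths: 3, 3, 3, 3, 3.
Sum = 3 + 3 + 3 + 3 + 3 = 15.

15


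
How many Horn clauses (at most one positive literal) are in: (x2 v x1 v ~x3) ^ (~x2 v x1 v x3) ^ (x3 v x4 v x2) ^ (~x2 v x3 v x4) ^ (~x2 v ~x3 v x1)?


A Horn clause has at most one positive literal.
Clause 1: 2 positive lit(s) -> not Horn
Clause 2: 2 positive lit(s) -> not Horn
Clause 3: 3 positive lit(s) -> not Horn
Clause 4: 2 positive lit(s) -> not Horn
Clause 5: 1 positive lit(s) -> Horn
Total Horn clauses = 1.

1


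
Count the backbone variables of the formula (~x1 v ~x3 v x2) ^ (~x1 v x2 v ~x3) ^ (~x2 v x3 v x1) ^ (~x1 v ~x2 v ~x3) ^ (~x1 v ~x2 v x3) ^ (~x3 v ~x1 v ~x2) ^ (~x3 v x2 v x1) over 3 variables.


Find all satisfying assignments: 3 model(s).
Check which variables have the same value in every model.
No variable is fixed across all models.
Backbone size = 0.

0


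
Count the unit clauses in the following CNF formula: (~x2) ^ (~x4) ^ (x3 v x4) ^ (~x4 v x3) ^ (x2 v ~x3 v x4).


A unit clause contains exactly one literal.
Unit clauses found: (~x2), (~x4).
Count = 2.

2


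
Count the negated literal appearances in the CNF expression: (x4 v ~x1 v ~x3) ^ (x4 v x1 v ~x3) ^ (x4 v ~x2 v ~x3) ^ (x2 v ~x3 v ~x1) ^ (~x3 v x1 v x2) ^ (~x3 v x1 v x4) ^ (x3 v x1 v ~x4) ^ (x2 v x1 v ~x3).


Scan each clause for negated literals.
Clause 1: 2 negative; Clause 2: 1 negative; Clause 3: 2 negative; Clause 4: 2 negative; Clause 5: 1 negative; Clause 6: 1 negative; Clause 7: 1 negative; Clause 8: 1 negative.
Total negative literal occurrences = 11.

11


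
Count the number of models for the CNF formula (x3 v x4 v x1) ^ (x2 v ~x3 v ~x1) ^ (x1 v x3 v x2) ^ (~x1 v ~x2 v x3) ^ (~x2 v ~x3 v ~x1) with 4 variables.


Enumerate all 16 truth assignments over 4 variables.
Test each against every clause.
Satisfying assignments found: 7.

7


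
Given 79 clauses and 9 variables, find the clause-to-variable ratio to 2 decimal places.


Clause-to-variable ratio = clauses / variables.
79 / 9 = 8.78.

8.78


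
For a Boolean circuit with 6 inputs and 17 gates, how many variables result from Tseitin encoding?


The Tseitin transformation introduces one auxiliary variable per gate.
Total variables = inputs + gates = 6 + 17 = 23.

23


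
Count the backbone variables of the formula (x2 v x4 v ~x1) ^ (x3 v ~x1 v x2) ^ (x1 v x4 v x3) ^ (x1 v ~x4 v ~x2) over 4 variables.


Find all satisfying assignments: 9 model(s).
Check which variables have the same value in every model.
No variable is fixed across all models.
Backbone size = 0.

0


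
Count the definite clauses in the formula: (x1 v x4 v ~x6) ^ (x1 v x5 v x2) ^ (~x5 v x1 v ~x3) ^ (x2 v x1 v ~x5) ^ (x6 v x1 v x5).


A definite clause has exactly one positive literal.
Clause 1: 2 positive -> not definite
Clause 2: 3 positive -> not definite
Clause 3: 1 positive -> definite
Clause 4: 2 positive -> not definite
Clause 5: 3 positive -> not definite
Definite clause count = 1.

1


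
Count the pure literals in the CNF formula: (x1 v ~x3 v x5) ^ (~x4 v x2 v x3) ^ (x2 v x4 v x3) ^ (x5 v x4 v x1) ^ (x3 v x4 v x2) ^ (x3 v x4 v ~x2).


A pure literal appears in only one polarity across all clauses.
Pure literals: x1 (positive only), x5 (positive only).
Count = 2.

2


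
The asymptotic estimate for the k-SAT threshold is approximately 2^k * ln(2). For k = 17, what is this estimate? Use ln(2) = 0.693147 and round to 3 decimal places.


Using the asymptotic formula: threshold ~ 2^k * ln(2).
2^17 = 131072.
131072 * 0.693147 = 90852.164.

90852.164


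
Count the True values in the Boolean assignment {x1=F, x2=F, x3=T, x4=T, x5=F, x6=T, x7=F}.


The weight is the number of variables assigned True.
True variables: x3, x4, x6.
Weight = 3.

3


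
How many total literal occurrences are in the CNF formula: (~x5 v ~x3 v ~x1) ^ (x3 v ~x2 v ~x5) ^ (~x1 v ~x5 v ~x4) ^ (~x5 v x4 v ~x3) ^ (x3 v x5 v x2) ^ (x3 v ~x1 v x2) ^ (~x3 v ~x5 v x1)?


Clause lengths: 3, 3, 3, 3, 3, 3, 3.
Sum = 3 + 3 + 3 + 3 + 3 + 3 + 3 = 21.

21


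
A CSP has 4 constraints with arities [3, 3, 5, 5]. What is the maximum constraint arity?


The arities are: 3, 3, 5, 5.
Scan for the maximum value.
Maximum arity = 5.

5


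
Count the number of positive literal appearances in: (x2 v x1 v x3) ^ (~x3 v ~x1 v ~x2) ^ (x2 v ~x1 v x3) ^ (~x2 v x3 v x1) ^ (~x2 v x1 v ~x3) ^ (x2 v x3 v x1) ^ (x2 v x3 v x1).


Scan each clause for unnegated literals.
Clause 1: 3 positive; Clause 2: 0 positive; Clause 3: 2 positive; Clause 4: 2 positive; Clause 5: 1 positive; Clause 6: 3 positive; Clause 7: 3 positive.
Total positive literal occurrences = 14.

14


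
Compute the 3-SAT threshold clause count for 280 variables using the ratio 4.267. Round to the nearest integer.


The 3-SAT phase transition occurs at approximately 4.267 clauses per variable.
m = 4.267 * 280 = 1194.76.
Rounded to nearest integer: 1195.

1195


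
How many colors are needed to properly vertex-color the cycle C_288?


A cycle on an even number of vertices is bipartite: alternate two colors around the cycle.
Since 288 is even, two colors suffice, and at least two are needed because the graph has edges.
Chromatic number = 2.

2


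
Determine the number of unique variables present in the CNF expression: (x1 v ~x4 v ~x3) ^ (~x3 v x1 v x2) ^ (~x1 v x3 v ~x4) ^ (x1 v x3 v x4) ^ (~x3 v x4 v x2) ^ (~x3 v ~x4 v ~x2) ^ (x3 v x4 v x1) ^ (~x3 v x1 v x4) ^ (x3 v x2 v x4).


Identify each distinct variable in the formula.
Variables found: x1, x2, x3, x4.
Total distinct variables = 4.

4


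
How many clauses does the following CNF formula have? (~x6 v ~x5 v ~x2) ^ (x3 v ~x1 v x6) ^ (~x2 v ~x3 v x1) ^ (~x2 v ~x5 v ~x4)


Each group enclosed in parentheses joined by ^ is one clause.
Counting the conjuncts: 4 clauses.

4


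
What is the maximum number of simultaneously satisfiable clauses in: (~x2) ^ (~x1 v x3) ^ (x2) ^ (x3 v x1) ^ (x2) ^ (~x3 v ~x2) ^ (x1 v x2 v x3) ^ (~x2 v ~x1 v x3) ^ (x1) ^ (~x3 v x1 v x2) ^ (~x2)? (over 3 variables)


Enumerate all 8 truth assignments.
For each, count how many of the 11 clauses are satisfied.
The formula is not fully satisfiable, so the maximum is below 11.
Maximum simultaneously satisfiable clauses = 9.

9


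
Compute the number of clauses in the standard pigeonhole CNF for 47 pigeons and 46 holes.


The PHP encoding has two parts:
1) At-least-one-hole clauses: 47 (one per pigeon, each with 46 literals).
2) At-most-one-pigeon-per-hole clauses: 46 holes * C(47,2) = 46 * 1081 = 49726.
Total clauses = 47 + 49726 = 49773.

49773


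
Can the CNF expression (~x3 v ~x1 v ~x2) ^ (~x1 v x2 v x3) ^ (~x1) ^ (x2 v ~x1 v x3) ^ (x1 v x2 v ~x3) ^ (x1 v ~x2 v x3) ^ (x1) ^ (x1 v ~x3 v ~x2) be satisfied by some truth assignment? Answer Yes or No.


Check all 8 possible truth assignments.
Number of satisfying assignments found: 0.
The formula is unsatisfiable.

No


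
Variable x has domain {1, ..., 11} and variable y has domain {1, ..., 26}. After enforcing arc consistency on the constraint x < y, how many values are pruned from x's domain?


For the constraint x < y, x needs a supporting value in y's domain.
x can be at most 25 (one less than y's maximum).
Valid x values from domain: 11 out of 11.
Pruned = 11 - 11 = 0.

0


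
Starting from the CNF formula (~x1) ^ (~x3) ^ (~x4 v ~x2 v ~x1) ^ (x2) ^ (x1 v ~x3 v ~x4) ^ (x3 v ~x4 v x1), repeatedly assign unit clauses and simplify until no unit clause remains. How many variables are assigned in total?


Unit propagation repeatedly assigns the literal in any unit clause, then simplifies.
Assignments in order: x1 = F, x3 = F, x2 = T, x4 = F.
No further unit clauses remain.
Total variables assigned = 4.

4


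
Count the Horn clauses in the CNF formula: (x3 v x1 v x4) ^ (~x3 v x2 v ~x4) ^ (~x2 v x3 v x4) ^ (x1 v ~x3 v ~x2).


A Horn clause has at most one positive literal.
Clause 1: 3 positive lit(s) -> not Horn
Clause 2: 1 positive lit(s) -> Horn
Clause 3: 2 positive lit(s) -> not Horn
Clause 4: 1 positive lit(s) -> Horn
Total Horn clauses = 2.

2


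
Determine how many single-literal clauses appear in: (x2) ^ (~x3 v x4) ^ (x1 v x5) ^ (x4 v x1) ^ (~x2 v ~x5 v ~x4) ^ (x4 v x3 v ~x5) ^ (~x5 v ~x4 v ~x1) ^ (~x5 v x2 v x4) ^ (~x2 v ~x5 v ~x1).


A unit clause contains exactly one literal.
Unit clauses found: (x2).
Count = 1.

1


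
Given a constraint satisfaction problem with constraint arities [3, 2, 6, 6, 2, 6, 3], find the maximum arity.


The arities are: 3, 2, 6, 6, 2, 6, 3.
Scan for the maximum value.
Maximum arity = 6.

6


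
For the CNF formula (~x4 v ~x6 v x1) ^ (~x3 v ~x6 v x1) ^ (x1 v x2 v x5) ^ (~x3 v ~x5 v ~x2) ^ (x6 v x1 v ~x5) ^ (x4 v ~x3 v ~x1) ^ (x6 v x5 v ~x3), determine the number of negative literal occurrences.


Scan each clause for negated literals.
Clause 1: 2 negative; Clause 2: 2 negative; Clause 3: 0 negative; Clause 4: 3 negative; Clause 5: 1 negative; Clause 6: 2 negative; Clause 7: 1 negative.
Total negative literal occurrences = 11.

11


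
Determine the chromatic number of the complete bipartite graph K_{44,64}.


K_{44,64} is bipartite by definition: the two parts are independent sets, with every edge crossing between them.
Color all vertices in one part with color 1 and all vertices in the other part with color 2.
Since the graph has at least one edge, one color does not suffice.
Chromatic number = 2.

2


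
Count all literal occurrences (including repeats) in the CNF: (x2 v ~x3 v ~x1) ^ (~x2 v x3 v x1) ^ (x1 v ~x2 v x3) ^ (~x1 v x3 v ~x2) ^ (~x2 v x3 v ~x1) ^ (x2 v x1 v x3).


Clause lengths: 3, 3, 3, 3, 3, 3.
Sum = 3 + 3 + 3 + 3 + 3 + 3 = 18.

18


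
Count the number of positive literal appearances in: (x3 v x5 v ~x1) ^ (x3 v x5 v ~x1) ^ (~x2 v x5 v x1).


Scan each clause for unnegated literals.
Clause 1: 2 positive; Clause 2: 2 positive; Clause 3: 2 positive.
Total positive literal occurrences = 6.

6


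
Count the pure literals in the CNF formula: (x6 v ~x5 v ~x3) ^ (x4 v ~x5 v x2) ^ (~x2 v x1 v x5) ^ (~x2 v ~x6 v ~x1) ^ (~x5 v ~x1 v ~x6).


A pure literal appears in only one polarity across all clauses.
Pure literals: x3 (negative only), x4 (positive only).
Count = 2.

2


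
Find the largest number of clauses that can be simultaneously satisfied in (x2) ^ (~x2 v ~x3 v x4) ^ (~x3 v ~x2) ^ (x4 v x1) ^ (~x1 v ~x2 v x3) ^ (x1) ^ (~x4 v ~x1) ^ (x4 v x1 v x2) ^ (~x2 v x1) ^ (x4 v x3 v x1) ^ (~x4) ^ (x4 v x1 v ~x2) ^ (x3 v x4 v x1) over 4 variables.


Enumerate all 16 truth assignments.
For each, count how many of the 13 clauses are satisfied.
The formula is not fully satisfiable, so the maximum is below 13.
Maximum simultaneously satisfiable clauses = 12.

12


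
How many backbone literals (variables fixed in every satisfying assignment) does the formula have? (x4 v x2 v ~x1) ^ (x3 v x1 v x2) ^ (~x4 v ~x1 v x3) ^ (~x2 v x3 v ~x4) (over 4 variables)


Find all satisfying assignments: 9 model(s).
Check which variables have the same value in every model.
No variable is fixed across all models.
Backbone size = 0.

0


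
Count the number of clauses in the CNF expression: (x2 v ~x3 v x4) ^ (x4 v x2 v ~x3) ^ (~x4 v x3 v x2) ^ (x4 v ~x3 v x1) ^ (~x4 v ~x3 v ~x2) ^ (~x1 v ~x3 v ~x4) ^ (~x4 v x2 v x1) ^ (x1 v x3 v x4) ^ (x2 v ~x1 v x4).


Each group enclosed in parentheses joined by ^ is one clause.
Counting the conjuncts: 9 clauses.

9


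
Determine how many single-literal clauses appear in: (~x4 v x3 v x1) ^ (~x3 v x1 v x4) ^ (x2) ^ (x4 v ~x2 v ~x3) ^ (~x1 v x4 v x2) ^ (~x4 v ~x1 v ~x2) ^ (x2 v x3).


A unit clause contains exactly one literal.
Unit clauses found: (x2).
Count = 1.

1


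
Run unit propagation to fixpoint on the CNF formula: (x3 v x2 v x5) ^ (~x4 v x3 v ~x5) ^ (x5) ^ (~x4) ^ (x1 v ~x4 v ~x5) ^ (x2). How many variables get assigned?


Unit propagation repeatedly assigns the literal in any unit clause, then simplifies.
Assignments in order: x5 = T, x4 = F, x2 = T.
No further unit clauses remain.
Total variables assigned = 3.

3
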